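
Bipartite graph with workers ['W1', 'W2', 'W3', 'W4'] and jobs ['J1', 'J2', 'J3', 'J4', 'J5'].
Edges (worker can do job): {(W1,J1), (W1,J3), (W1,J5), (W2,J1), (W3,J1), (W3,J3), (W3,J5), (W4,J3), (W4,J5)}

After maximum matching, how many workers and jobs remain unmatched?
Unmatched: 1 workers, 2 jobs

Maximum matching size: 3
Workers: 4 total, 3 matched, 1 unmatched
Jobs: 5 total, 3 matched, 2 unmatched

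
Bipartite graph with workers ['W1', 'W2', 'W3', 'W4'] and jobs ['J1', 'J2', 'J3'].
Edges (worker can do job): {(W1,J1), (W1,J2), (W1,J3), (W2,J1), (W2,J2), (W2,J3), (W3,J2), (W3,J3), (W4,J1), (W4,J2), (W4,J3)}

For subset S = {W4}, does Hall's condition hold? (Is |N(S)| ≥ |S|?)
Yes: |N(S)| = 3, |S| = 1

Subset S = {W4}
Neighbors N(S) = {J1, J2, J3}

|N(S)| = 3, |S| = 1
Hall's condition: |N(S)| ≥ |S| is satisfied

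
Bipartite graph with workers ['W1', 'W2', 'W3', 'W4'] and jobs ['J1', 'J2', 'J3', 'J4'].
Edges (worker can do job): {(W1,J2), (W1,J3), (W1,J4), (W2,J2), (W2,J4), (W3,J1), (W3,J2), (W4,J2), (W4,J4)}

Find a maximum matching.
Matching: {(W1,J3), (W2,J2), (W3,J1), (W4,J4)}

Maximum matching (size 4):
  W1 → J3
  W2 → J2
  W3 → J1
  W4 → J4

Each worker is assigned to at most one job, and each job to at most one worker.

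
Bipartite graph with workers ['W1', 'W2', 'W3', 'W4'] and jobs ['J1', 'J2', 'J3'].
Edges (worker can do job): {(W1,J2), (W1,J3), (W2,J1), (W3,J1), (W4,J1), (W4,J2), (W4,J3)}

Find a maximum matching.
Matching: {(W1,J2), (W3,J1), (W4,J3)}

Maximum matching (size 3):
  W1 → J2
  W3 → J1
  W4 → J3

Each worker is assigned to at most one job, and each job to at most one worker.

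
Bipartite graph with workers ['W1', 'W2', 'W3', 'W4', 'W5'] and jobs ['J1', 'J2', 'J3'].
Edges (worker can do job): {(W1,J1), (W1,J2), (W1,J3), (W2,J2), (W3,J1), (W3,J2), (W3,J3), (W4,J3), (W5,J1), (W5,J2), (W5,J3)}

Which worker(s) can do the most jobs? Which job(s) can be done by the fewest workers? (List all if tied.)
Most versatile: W1, W3, W5 (3 jobs); Least covered: J1 (3 workers)

Worker degrees (jobs they can do): W1:3, W2:1, W3:3, W4:1, W5:3
Job degrees (workers who can do it): J1:3, J2:4, J3:4

Maximum worker degree is 3, achieved by: W1, W3, W5
Minimum job degree is 3, achieved by: J1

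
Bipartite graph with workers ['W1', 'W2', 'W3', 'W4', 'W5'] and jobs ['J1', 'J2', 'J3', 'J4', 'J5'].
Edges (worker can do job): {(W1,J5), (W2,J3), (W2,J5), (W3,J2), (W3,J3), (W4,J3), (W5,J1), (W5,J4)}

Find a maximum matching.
Matching: {(W1,J5), (W3,J2), (W4,J3), (W5,J1)}

Maximum matching (size 4):
  W1 → J5
  W3 → J2
  W4 → J3
  W5 → J1

Each worker is assigned to at most one job, and each job to at most one worker.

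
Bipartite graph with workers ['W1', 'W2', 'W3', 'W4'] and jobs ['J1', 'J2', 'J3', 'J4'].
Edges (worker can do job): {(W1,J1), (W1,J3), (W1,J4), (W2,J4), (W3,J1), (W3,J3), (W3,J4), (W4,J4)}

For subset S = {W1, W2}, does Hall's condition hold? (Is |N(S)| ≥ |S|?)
Yes: |N(S)| = 3, |S| = 2

Subset S = {W1, W2}
Neighbors N(S) = {J1, J3, J4}

|N(S)| = 3, |S| = 2
Hall's condition: |N(S)| ≥ |S| is satisfied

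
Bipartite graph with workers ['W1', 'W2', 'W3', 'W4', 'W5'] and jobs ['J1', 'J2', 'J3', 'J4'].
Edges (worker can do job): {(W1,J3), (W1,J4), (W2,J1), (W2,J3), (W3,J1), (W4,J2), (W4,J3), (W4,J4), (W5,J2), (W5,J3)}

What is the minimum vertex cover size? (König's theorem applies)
Minimum vertex cover size = 4

By König's theorem: in bipartite graphs,
min vertex cover = max matching = 4

Maximum matching has size 4, so minimum vertex cover also has size 4.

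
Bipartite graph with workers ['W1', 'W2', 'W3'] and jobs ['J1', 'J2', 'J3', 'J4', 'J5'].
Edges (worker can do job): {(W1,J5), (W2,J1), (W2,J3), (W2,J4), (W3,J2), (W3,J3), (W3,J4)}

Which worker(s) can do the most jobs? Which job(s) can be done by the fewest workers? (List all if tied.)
Most versatile: W2, W3 (3 jobs); Least covered: J1, J2, J5 (1 workers)

Worker degrees (jobs they can do): W1:1, W2:3, W3:3
Job degrees (workers who can do it): J1:1, J2:1, J3:2, J4:2, J5:1

Maximum worker degree is 3, achieved by: W2, W3
Minimum job degree is 1, achieved by: J1, J2, J5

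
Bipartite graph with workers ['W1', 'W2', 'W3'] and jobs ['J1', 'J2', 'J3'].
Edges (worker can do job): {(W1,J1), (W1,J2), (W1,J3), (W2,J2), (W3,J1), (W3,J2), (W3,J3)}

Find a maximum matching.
Matching: {(W1,J3), (W2,J2), (W3,J1)}

Maximum matching (size 3):
  W1 → J3
  W2 → J2
  W3 → J1

Each worker is assigned to at most one job, and each job to at most one worker.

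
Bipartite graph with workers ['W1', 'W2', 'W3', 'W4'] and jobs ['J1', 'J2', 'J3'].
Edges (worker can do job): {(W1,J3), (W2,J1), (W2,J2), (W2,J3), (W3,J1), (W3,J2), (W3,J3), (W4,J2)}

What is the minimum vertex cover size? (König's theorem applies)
Minimum vertex cover size = 3

By König's theorem: in bipartite graphs,
min vertex cover = max matching = 3

Maximum matching has size 3, so minimum vertex cover also has size 3.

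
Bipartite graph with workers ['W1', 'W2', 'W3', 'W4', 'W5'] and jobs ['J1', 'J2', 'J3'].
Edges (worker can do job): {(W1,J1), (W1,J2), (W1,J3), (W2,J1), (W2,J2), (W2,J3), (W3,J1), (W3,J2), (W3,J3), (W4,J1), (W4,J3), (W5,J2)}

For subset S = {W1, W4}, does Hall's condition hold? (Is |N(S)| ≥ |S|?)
Yes: |N(S)| = 3, |S| = 2

Subset S = {W1, W4}
Neighbors N(S) = {J1, J2, J3}

|N(S)| = 3, |S| = 2
Hall's condition: |N(S)| ≥ |S| is satisfied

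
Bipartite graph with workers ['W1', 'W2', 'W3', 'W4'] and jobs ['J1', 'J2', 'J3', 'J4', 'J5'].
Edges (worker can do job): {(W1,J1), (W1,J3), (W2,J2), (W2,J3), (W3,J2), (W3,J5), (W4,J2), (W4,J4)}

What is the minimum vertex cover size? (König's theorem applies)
Minimum vertex cover size = 4

By König's theorem: in bipartite graphs,
min vertex cover = max matching = 4

Maximum matching has size 4, so minimum vertex cover also has size 4.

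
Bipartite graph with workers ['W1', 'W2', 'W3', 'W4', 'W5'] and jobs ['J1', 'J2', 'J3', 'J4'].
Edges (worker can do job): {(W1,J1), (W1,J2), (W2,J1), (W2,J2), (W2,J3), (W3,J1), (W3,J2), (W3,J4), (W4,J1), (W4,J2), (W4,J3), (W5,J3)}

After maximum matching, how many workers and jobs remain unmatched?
Unmatched: 1 workers, 0 jobs

Maximum matching size: 4
Workers: 5 total, 4 matched, 1 unmatched
Jobs: 4 total, 4 matched, 0 unmatched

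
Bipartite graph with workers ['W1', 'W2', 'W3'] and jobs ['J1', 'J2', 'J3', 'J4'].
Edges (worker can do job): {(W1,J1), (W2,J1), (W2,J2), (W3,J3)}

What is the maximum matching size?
Maximum matching size = 3

Maximum matching: {(W1,J1), (W2,J2), (W3,J3)}
Size: 3

This assigns 3 workers to 3 distinct jobs.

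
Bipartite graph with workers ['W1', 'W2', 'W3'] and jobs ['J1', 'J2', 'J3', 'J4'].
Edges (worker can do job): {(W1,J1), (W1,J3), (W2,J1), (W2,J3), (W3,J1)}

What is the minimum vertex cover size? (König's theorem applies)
Minimum vertex cover size = 2

By König's theorem: in bipartite graphs,
min vertex cover = max matching = 2

Maximum matching has size 2, so minimum vertex cover also has size 2.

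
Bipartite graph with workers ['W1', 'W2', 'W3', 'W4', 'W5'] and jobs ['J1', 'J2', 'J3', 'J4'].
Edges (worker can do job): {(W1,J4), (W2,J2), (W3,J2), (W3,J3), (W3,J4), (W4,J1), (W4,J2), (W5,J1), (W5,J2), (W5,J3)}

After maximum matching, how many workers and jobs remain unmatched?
Unmatched: 1 workers, 0 jobs

Maximum matching size: 4
Workers: 5 total, 4 matched, 1 unmatched
Jobs: 4 total, 4 matched, 0 unmatched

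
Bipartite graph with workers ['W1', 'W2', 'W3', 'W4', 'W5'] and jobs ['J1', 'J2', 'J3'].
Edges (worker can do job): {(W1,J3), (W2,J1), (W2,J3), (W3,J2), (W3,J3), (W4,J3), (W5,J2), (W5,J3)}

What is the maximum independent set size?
Maximum independent set = 5

By König's theorem:
- Min vertex cover = Max matching = 3
- Max independent set = Total vertices - Min vertex cover
- Max independent set = 8 - 3 = 5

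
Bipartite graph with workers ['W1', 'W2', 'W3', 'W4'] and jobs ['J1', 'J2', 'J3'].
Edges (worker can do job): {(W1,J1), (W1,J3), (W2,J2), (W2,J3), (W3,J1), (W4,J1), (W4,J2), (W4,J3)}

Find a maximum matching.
Matching: {(W1,J3), (W2,J2), (W4,J1)}

Maximum matching (size 3):
  W1 → J3
  W2 → J2
  W4 → J1

Each worker is assigned to at most one job, and each job to at most one worker.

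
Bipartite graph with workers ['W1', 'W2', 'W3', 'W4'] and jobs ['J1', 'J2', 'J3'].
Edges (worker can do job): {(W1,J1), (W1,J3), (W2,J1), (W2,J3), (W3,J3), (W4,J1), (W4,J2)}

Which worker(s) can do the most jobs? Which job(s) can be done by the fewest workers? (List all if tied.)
Most versatile: W1, W2, W4 (2 jobs); Least covered: J2 (1 workers)

Worker degrees (jobs they can do): W1:2, W2:2, W3:1, W4:2
Job degrees (workers who can do it): J1:3, J2:1, J3:3

Maximum worker degree is 2, achieved by: W1, W2, W4
Minimum job degree is 1, achieved by: J2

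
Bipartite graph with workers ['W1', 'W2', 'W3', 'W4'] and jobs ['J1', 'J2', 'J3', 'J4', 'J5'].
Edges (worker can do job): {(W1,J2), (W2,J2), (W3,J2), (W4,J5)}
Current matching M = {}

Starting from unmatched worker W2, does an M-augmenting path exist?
Yes: W2 → J2

An M-augmenting path alternates non-matching / matching edges, starting and ending at unmatched vertices.
Path: W2 → J2
(J2 is unmatched in M, so the path is augmenting.)
Flipping edges along this path would increase |M| from 0 to 1.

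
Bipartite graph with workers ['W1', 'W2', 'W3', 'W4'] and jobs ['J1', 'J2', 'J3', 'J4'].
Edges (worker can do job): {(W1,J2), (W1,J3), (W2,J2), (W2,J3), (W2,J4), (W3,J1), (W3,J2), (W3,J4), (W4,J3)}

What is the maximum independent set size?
Maximum independent set = 4

By König's theorem:
- Min vertex cover = Max matching = 4
- Max independent set = Total vertices - Min vertex cover
- Max independent set = 8 - 4 = 4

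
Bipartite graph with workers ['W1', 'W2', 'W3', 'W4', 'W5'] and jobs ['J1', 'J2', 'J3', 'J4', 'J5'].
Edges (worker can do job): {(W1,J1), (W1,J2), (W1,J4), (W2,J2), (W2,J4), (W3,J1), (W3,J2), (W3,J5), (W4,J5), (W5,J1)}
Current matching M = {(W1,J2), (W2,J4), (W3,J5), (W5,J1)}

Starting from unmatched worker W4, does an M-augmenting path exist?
No augmenting path from W4

Alternating search from W4 reaches jobs: {J1, J2, J4, J5}.
Every reachable job is already matched in M, and following those matched edges back to workers exposes no further unvisited jobs.
No M-augmenting path from W4 exists.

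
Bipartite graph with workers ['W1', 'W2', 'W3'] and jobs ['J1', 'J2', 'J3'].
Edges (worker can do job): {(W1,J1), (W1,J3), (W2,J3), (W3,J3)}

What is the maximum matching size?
Maximum matching size = 2

Maximum matching: {(W1,J1), (W3,J3)}
Size: 2

This assigns 2 workers to 2 distinct jobs.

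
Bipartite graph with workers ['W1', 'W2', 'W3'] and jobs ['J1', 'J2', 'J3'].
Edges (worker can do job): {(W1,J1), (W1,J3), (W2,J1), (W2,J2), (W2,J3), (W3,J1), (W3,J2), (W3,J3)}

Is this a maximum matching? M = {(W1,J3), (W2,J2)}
No, size 2 is not maximum

Proposed matching has size 2.
Maximum matching size for this graph: 3.

This is NOT maximum - can be improved to size 3.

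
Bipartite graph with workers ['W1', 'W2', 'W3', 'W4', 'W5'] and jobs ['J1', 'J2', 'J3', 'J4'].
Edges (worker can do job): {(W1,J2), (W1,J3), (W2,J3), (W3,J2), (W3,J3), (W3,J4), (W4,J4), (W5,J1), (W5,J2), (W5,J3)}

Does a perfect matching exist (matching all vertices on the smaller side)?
Yes, perfect matching exists (size 4)

Perfect matching: {(W1,J3), (W3,J2), (W4,J4), (W5,J1)}
All 4 vertices on the smaller side are matched.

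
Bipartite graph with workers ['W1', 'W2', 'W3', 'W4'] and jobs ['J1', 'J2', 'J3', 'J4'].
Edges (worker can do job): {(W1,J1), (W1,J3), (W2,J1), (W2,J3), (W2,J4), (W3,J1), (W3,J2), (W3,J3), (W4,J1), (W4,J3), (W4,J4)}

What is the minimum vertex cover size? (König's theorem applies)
Minimum vertex cover size = 4

By König's theorem: in bipartite graphs,
min vertex cover = max matching = 4

Maximum matching has size 4, so minimum vertex cover also has size 4.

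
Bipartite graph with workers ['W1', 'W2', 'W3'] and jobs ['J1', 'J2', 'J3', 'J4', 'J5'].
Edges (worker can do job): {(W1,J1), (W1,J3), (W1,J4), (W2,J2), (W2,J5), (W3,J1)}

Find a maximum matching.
Matching: {(W1,J3), (W2,J5), (W3,J1)}

Maximum matching (size 3):
  W1 → J3
  W2 → J5
  W3 → J1

Each worker is assigned to at most one job, and each job to at most one worker.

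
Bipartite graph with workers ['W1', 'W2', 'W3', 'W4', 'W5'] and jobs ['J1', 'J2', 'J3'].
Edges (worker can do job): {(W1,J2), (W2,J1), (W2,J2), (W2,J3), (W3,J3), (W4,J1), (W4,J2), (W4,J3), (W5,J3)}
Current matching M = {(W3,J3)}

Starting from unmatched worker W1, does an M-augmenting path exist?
Yes: W1 → J2

An M-augmenting path alternates non-matching / matching edges, starting and ending at unmatched vertices.
Path: W1 → J2
(J2 is unmatched in M, so the path is augmenting.)
Flipping edges along this path would increase |M| from 1 to 2.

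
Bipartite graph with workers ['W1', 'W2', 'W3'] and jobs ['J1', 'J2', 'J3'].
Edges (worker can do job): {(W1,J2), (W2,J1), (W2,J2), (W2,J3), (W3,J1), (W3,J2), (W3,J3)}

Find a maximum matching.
Matching: {(W1,J2), (W2,J3), (W3,J1)}

Maximum matching (size 3):
  W1 → J2
  W2 → J3
  W3 → J1

Each worker is assigned to at most one job, and each job to at most one worker.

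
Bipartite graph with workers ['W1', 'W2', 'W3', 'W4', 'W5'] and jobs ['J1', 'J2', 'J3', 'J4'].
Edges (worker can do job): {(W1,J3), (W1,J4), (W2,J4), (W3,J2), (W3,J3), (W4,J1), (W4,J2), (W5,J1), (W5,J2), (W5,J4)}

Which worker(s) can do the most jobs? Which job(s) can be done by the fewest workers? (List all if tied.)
Most versatile: W5 (3 jobs); Least covered: J1, J3 (2 workers)

Worker degrees (jobs they can do): W1:2, W2:1, W3:2, W4:2, W5:3
Job degrees (workers who can do it): J1:2, J2:3, J3:2, J4:3

Maximum worker degree is 3, achieved by: W5
Minimum job degree is 2, achieved by: J1, J3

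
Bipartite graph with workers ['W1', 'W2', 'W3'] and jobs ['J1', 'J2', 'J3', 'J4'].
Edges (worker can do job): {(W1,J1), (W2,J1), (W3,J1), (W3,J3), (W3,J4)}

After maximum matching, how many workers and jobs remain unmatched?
Unmatched: 1 workers, 2 jobs

Maximum matching size: 2
Workers: 3 total, 2 matched, 1 unmatched
Jobs: 4 total, 2 matched, 2 unmatched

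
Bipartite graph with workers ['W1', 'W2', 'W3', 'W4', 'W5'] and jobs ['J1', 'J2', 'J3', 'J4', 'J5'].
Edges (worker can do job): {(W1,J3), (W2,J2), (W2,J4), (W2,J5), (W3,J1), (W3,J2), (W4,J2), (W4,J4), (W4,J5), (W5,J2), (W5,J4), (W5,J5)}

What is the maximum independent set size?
Maximum independent set = 5

By König's theorem:
- Min vertex cover = Max matching = 5
- Max independent set = Total vertices - Min vertex cover
- Max independent set = 10 - 5 = 5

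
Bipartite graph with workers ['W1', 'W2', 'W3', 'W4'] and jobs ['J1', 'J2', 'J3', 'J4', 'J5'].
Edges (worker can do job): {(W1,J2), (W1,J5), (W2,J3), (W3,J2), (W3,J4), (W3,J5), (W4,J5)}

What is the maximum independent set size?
Maximum independent set = 5

By König's theorem:
- Min vertex cover = Max matching = 4
- Max independent set = Total vertices - Min vertex cover
- Max independent set = 9 - 4 = 5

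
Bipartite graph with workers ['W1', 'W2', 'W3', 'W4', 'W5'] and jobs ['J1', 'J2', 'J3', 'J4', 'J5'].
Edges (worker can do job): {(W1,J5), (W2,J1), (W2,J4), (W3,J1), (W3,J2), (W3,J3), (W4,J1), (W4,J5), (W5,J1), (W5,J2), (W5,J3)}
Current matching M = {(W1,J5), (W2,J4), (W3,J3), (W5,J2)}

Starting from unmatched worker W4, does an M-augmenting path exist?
Yes: W4 → J1

An M-augmenting path alternates non-matching / matching edges, starting and ending at unmatched vertices.
Path: W4 → J1
(J1 is unmatched in M, so the path is augmenting.)
Flipping edges along this path would increase |M| from 4 to 5.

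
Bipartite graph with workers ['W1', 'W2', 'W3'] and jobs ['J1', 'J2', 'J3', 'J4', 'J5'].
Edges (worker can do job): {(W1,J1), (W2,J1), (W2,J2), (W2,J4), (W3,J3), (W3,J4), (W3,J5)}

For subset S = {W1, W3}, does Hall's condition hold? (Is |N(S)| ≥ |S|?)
Yes: |N(S)| = 4, |S| = 2

Subset S = {W1, W3}
Neighbors N(S) = {J1, J3, J4, J5}

|N(S)| = 4, |S| = 2
Hall's condition: |N(S)| ≥ |S| is satisfied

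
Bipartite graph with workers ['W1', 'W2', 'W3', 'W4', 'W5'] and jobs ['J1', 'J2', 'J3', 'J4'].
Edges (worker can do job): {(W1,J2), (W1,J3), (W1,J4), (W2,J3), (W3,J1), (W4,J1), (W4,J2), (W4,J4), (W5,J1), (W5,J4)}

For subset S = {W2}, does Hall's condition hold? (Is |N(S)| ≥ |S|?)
Yes: |N(S)| = 1, |S| = 1

Subset S = {W2}
Neighbors N(S) = {J3}

|N(S)| = 1, |S| = 1
Hall's condition: |N(S)| ≥ |S| is satisfied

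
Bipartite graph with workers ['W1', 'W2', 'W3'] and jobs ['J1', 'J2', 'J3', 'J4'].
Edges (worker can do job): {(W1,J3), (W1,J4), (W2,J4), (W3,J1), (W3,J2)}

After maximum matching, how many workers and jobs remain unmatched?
Unmatched: 0 workers, 1 jobs

Maximum matching size: 3
Workers: 3 total, 3 matched, 0 unmatched
Jobs: 4 total, 3 matched, 1 unmatched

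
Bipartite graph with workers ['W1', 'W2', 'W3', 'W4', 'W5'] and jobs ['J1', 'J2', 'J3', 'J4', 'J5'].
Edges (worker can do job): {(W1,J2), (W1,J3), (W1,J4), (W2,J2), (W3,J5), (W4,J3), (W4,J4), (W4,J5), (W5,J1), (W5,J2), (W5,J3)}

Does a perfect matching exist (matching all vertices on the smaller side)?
Yes, perfect matching exists (size 5)

Perfect matching: {(W1,J3), (W2,J2), (W3,J5), (W4,J4), (W5,J1)}
All 5 vertices on the smaller side are matched.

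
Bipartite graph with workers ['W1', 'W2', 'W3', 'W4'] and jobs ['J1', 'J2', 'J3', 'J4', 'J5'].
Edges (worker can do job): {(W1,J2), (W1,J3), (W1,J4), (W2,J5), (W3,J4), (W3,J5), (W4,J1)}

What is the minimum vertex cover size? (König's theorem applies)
Minimum vertex cover size = 4

By König's theorem: in bipartite graphs,
min vertex cover = max matching = 4

Maximum matching has size 4, so minimum vertex cover also has size 4.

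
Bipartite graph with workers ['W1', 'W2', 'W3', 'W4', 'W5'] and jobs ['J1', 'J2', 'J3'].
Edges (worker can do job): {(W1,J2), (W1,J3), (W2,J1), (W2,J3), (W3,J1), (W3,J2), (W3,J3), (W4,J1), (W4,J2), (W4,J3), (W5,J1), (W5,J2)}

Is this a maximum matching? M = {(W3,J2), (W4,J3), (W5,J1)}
Yes, size 3 is maximum

Proposed matching has size 3.
Maximum matching size for this graph: 3.

This is a maximum matching.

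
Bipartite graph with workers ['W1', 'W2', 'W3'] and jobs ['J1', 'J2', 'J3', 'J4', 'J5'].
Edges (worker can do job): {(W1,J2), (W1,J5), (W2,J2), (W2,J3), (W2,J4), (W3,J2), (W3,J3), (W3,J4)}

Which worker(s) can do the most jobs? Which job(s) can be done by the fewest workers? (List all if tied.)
Most versatile: W2, W3 (3 jobs); Least covered: J1 (0 workers)

Worker degrees (jobs they can do): W1:2, W2:3, W3:3
Job degrees (workers who can do it): J1:0, J2:3, J3:2, J4:2, J5:1

Maximum worker degree is 3, achieved by: W2, W3
Minimum job degree is 0, achieved by: J1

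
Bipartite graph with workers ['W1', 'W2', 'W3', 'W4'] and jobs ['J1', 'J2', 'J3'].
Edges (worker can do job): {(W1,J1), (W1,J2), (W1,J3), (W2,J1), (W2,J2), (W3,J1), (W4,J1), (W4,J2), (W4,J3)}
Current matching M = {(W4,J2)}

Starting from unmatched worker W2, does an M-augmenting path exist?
Yes: W2 → J1

An M-augmenting path alternates non-matching / matching edges, starting and ending at unmatched vertices.
Path: W2 → J1
(J1 is unmatched in M, so the path is augmenting.)
Flipping edges along this path would increase |M| from 1 to 2.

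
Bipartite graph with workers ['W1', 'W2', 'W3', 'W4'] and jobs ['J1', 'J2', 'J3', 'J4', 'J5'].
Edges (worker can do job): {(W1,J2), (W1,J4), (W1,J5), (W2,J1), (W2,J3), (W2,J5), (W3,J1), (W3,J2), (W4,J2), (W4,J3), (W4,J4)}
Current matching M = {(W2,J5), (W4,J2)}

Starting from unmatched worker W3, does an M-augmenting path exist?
Yes: W3 → J2 → W4 → J3

An M-augmenting path alternates non-matching / matching edges, starting and ending at unmatched vertices.
Path: W3 → J2 → W4 → J3
(J3 is unmatched in M, so the path is augmenting.)
Flipping edges along this path would increase |M| from 2 to 3.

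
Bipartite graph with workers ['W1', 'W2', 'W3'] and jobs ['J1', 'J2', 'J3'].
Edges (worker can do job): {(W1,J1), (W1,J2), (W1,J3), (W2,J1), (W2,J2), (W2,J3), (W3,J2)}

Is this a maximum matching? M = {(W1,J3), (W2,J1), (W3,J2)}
Yes, size 3 is maximum

Proposed matching has size 3.
Maximum matching size for this graph: 3.

This is a maximum matching.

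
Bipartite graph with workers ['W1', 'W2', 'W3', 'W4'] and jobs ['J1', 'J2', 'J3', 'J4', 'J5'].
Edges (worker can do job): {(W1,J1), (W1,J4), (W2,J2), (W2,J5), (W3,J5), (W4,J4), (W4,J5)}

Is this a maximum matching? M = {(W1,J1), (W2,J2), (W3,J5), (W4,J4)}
Yes, size 4 is maximum

Proposed matching has size 4.
Maximum matching size for this graph: 4.

This is a maximum matching.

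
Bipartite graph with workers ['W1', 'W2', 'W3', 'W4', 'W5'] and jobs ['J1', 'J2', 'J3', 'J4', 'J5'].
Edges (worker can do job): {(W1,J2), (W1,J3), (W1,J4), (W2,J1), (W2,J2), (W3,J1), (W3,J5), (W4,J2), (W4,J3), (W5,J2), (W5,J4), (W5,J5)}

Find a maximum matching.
Matching: {(W1,J4), (W2,J2), (W3,J1), (W4,J3), (W5,J5)}

Maximum matching (size 5):
  W1 → J4
  W2 → J2
  W3 → J1
  W4 → J3
  W5 → J5

Each worker is assigned to at most one job, and each job to at most one worker.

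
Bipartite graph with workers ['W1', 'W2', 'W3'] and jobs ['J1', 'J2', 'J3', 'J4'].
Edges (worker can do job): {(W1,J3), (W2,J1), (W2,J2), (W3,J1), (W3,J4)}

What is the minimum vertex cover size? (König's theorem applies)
Minimum vertex cover size = 3

By König's theorem: in bipartite graphs,
min vertex cover = max matching = 3

Maximum matching has size 3, so minimum vertex cover also has size 3.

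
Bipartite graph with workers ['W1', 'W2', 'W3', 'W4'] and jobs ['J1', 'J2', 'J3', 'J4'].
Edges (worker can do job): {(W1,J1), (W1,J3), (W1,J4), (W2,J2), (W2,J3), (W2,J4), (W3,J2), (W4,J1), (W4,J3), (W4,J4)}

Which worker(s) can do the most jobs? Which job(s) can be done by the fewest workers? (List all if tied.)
Most versatile: W1, W2, W4 (3 jobs); Least covered: J1, J2 (2 workers)

Worker degrees (jobs they can do): W1:3, W2:3, W3:1, W4:3
Job degrees (workers who can do it): J1:2, J2:2, J3:3, J4:3

Maximum worker degree is 3, achieved by: W1, W2, W4
Minimum job degree is 2, achieved by: J1, J2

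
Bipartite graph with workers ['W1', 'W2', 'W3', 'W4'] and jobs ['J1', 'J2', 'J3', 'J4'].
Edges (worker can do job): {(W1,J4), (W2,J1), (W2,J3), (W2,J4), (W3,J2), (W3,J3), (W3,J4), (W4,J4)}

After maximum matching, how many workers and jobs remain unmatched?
Unmatched: 1 workers, 1 jobs

Maximum matching size: 3
Workers: 4 total, 3 matched, 1 unmatched
Jobs: 4 total, 3 matched, 1 unmatched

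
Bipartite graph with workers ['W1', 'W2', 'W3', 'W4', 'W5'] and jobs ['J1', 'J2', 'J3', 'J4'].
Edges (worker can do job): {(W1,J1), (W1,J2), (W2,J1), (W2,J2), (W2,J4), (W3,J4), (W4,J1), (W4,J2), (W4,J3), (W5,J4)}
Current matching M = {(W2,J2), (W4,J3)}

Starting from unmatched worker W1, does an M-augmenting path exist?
Yes: W1 → J1

An M-augmenting path alternates non-matching / matching edges, starting and ending at unmatched vertices.
Path: W1 → J1
(J1 is unmatched in M, so the path is augmenting.)
Flipping edges along this path would increase |M| from 2 to 3.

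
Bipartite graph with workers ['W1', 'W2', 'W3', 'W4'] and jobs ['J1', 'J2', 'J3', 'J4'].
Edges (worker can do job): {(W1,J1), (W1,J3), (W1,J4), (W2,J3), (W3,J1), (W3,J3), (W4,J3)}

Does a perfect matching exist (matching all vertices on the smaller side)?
No, maximum matching has size 3 < 4

Maximum matching has size 3, need 4 for perfect matching.
Unmatched workers: ['W2']
Unmatched jobs: ['J2']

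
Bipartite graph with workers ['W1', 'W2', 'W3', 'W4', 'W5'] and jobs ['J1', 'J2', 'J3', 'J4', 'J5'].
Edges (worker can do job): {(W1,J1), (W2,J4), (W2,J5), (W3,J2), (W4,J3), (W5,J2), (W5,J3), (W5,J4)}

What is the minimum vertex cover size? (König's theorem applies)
Minimum vertex cover size = 5

By König's theorem: in bipartite graphs,
min vertex cover = max matching = 5

Maximum matching has size 5, so minimum vertex cover also has size 5.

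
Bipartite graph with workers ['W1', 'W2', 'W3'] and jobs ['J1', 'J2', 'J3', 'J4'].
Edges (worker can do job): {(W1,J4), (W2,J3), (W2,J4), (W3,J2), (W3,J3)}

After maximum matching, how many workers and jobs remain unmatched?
Unmatched: 0 workers, 1 jobs

Maximum matching size: 3
Workers: 3 total, 3 matched, 0 unmatched
Jobs: 4 total, 3 matched, 1 unmatched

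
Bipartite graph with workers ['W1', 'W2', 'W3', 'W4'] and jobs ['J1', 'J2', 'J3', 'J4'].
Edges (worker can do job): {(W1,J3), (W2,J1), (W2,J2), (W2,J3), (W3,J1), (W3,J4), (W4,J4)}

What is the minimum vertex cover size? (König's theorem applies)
Minimum vertex cover size = 4

By König's theorem: in bipartite graphs,
min vertex cover = max matching = 4

Maximum matching has size 4, so minimum vertex cover also has size 4.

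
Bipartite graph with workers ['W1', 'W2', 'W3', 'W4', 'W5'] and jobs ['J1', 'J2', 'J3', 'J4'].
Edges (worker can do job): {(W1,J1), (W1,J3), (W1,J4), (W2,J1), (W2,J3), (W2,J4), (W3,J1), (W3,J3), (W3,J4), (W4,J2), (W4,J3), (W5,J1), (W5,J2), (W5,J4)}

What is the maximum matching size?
Maximum matching size = 4

Maximum matching: {(W1,J4), (W3,J1), (W4,J3), (W5,J2)}
Size: 4

This assigns 4 workers to 4 distinct jobs.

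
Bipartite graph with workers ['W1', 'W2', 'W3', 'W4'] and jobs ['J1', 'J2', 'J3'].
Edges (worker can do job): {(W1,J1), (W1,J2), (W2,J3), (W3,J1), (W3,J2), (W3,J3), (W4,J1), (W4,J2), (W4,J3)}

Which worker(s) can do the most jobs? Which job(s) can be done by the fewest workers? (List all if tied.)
Most versatile: W3, W4 (3 jobs); Least covered: J1, J2, J3 (3 workers)

Worker degrees (jobs they can do): W1:2, W2:1, W3:3, W4:3
Job degrees (workers who can do it): J1:3, J2:3, J3:3

Maximum worker degree is 3, achieved by: W3, W4
Minimum job degree is 3, achieved by: J1, J2, J3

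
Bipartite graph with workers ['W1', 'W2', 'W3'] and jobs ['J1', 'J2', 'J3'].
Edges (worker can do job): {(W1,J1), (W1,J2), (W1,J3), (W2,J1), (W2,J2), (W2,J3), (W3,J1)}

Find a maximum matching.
Matching: {(W1,J3), (W2,J2), (W3,J1)}

Maximum matching (size 3):
  W1 → J3
  W2 → J2
  W3 → J1

Each worker is assigned to at most one job, and each job to at most one worker.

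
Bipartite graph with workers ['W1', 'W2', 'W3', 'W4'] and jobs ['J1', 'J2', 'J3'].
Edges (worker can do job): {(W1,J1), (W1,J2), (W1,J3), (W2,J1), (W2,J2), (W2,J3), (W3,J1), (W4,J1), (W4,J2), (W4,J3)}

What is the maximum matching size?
Maximum matching size = 3

Maximum matching: {(W1,J2), (W3,J1), (W4,J3)}
Size: 3

This assigns 3 workers to 3 distinct jobs.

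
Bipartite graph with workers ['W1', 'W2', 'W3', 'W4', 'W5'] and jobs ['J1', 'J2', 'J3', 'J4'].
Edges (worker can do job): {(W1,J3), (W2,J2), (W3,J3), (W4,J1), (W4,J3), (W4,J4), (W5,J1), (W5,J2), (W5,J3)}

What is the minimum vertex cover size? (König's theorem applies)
Minimum vertex cover size = 4

By König's theorem: in bipartite graphs,
min vertex cover = max matching = 4

Maximum matching has size 4, so minimum vertex cover also has size 4.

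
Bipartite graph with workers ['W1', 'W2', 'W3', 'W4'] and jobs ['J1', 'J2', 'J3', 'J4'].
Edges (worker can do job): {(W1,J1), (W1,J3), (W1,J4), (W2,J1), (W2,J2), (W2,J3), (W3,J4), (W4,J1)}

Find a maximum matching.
Matching: {(W1,J3), (W2,J2), (W3,J4), (W4,J1)}

Maximum matching (size 4):
  W1 → J3
  W2 → J2
  W3 → J4
  W4 → J1

Each worker is assigned to at most one job, and each job to at most one worker.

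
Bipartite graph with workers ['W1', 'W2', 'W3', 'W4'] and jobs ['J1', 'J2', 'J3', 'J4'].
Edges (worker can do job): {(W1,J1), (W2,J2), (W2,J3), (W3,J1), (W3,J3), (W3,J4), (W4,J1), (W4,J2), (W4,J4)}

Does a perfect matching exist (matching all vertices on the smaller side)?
Yes, perfect matching exists (size 4)

Perfect matching: {(W1,J1), (W2,J2), (W3,J3), (W4,J4)}
All 4 vertices on the smaller side are matched.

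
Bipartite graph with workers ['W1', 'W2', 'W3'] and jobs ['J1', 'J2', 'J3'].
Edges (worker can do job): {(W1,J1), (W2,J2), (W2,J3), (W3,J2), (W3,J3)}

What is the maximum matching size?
Maximum matching size = 3

Maximum matching: {(W1,J1), (W2,J3), (W3,J2)}
Size: 3

This assigns 3 workers to 3 distinct jobs.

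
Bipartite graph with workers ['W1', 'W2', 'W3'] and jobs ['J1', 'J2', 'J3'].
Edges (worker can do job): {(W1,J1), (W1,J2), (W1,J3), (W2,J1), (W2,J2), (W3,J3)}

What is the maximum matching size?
Maximum matching size = 3

Maximum matching: {(W1,J2), (W2,J1), (W3,J3)}
Size: 3

This assigns 3 workers to 3 distinct jobs.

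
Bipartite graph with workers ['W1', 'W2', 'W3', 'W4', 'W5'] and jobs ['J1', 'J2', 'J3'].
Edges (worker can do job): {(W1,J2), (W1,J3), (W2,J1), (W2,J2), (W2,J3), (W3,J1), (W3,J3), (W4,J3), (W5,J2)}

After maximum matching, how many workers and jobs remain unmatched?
Unmatched: 2 workers, 0 jobs

Maximum matching size: 3
Workers: 5 total, 3 matched, 2 unmatched
Jobs: 3 total, 3 matched, 0 unmatched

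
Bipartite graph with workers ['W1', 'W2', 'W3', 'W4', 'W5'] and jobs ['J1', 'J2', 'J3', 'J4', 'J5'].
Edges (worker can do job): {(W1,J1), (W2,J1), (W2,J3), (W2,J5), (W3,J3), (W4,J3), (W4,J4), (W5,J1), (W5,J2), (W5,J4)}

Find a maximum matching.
Matching: {(W1,J1), (W2,J5), (W3,J3), (W4,J4), (W5,J2)}

Maximum matching (size 5):
  W1 → J1
  W2 → J5
  W3 → J3
  W4 → J4
  W5 → J2

Each worker is assigned to at most one job, and each job to at most one worker.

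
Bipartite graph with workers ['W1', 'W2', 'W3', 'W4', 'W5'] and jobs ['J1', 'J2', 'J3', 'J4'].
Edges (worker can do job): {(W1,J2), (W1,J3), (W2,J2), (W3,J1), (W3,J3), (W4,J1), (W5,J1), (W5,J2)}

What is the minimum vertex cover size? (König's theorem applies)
Minimum vertex cover size = 3

By König's theorem: in bipartite graphs,
min vertex cover = max matching = 3

Maximum matching has size 3, so minimum vertex cover also has size 3.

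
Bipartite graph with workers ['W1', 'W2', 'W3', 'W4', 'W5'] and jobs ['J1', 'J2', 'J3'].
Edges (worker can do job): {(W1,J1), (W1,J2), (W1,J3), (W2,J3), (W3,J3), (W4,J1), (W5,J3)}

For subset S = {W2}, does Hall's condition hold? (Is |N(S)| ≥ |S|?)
Yes: |N(S)| = 1, |S| = 1

Subset S = {W2}
Neighbors N(S) = {J3}

|N(S)| = 1, |S| = 1
Hall's condition: |N(S)| ≥ |S| is satisfied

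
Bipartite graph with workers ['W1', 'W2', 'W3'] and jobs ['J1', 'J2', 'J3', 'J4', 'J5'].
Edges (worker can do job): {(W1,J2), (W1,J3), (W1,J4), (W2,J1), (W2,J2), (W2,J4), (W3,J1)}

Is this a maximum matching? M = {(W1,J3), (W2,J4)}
No, size 2 is not maximum

Proposed matching has size 2.
Maximum matching size for this graph: 3.

This is NOT maximum - can be improved to size 3.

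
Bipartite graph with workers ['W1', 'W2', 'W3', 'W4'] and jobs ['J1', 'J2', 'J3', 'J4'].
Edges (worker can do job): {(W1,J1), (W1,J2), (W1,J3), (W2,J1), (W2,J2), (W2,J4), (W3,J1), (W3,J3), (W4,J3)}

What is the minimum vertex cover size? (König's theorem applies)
Minimum vertex cover size = 4

By König's theorem: in bipartite graphs,
min vertex cover = max matching = 4

Maximum matching has size 4, so minimum vertex cover also has size 4.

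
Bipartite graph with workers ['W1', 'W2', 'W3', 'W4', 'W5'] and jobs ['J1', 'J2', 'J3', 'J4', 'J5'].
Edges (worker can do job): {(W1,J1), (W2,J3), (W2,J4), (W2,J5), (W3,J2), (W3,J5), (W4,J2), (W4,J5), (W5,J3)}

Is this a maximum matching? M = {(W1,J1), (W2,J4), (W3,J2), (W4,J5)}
No, size 4 is not maximum

Proposed matching has size 4.
Maximum matching size for this graph: 5.

This is NOT maximum - can be improved to size 5.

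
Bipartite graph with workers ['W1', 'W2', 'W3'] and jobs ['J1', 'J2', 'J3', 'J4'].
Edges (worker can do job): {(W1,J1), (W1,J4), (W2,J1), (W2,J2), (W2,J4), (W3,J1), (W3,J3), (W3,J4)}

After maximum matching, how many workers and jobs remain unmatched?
Unmatched: 0 workers, 1 jobs

Maximum matching size: 3
Workers: 3 total, 3 matched, 0 unmatched
Jobs: 4 total, 3 matched, 1 unmatched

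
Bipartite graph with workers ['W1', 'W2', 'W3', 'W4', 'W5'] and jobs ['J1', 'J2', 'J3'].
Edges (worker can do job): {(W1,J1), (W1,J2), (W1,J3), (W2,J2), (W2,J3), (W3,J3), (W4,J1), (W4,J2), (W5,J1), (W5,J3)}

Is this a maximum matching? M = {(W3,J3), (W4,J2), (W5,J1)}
Yes, size 3 is maximum

Proposed matching has size 3.
Maximum matching size for this graph: 3.

This is a maximum matching.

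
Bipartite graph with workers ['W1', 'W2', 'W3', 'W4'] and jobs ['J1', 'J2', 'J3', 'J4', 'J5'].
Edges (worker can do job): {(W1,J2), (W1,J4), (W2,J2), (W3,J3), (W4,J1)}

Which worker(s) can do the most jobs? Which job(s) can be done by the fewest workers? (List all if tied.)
Most versatile: W1 (2 jobs); Least covered: J5 (0 workers)

Worker degrees (jobs they can do): W1:2, W2:1, W3:1, W4:1
Job degrees (workers who can do it): J1:1, J2:2, J3:1, J4:1, J5:0

Maximum worker degree is 2, achieved by: W1
Minimum job degree is 0, achieved by: J5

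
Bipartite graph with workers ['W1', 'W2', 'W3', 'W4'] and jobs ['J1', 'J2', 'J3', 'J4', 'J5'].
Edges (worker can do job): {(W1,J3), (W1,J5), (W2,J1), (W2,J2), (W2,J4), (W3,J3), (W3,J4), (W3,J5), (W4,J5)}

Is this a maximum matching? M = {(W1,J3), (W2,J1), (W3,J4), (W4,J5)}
Yes, size 4 is maximum

Proposed matching has size 4.
Maximum matching size for this graph: 4.

This is a maximum matching.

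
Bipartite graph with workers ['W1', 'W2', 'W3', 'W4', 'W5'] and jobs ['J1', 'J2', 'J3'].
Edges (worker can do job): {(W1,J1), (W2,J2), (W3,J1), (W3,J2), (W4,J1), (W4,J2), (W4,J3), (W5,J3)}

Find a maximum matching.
Matching: {(W3,J1), (W4,J2), (W5,J3)}

Maximum matching (size 3):
  W3 → J1
  W4 → J2
  W5 → J3

Each worker is assigned to at most one job, and each job to at most one worker.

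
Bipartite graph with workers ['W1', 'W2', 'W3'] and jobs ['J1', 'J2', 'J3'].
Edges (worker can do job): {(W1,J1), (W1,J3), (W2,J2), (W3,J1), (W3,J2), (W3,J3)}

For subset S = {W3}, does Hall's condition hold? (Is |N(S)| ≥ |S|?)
Yes: |N(S)| = 3, |S| = 1

Subset S = {W3}
Neighbors N(S) = {J1, J2, J3}

|N(S)| = 3, |S| = 1
Hall's condition: |N(S)| ≥ |S| is satisfied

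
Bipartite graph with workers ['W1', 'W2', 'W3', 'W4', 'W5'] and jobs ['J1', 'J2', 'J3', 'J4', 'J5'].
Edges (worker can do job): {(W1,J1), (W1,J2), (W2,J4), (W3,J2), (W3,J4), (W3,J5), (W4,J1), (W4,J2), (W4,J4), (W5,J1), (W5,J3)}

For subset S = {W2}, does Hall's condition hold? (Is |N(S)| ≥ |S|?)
Yes: |N(S)| = 1, |S| = 1

Subset S = {W2}
Neighbors N(S) = {J4}

|N(S)| = 1, |S| = 1
Hall's condition: |N(S)| ≥ |S| is satisfied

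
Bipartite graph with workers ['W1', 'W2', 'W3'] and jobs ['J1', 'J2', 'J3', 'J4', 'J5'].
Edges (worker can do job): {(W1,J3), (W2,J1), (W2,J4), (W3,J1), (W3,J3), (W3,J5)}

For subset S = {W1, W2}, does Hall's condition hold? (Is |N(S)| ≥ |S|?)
Yes: |N(S)| = 3, |S| = 2

Subset S = {W1, W2}
Neighbors N(S) = {J1, J3, J4}

|N(S)| = 3, |S| = 2
Hall's condition: |N(S)| ≥ |S| is satisfied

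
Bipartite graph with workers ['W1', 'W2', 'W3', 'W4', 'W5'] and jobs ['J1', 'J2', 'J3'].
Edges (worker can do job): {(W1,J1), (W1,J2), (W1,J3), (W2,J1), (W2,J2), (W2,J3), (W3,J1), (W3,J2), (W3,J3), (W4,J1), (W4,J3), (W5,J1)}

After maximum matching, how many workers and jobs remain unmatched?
Unmatched: 2 workers, 0 jobs

Maximum matching size: 3
Workers: 5 total, 3 matched, 2 unmatched
Jobs: 3 total, 3 matched, 0 unmatched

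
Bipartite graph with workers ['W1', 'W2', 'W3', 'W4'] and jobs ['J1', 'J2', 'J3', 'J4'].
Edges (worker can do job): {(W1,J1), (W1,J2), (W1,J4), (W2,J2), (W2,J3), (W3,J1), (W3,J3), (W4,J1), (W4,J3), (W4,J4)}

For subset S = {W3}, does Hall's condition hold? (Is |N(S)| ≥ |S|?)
Yes: |N(S)| = 2, |S| = 1

Subset S = {W3}
Neighbors N(S) = {J1, J3}

|N(S)| = 2, |S| = 1
Hall's condition: |N(S)| ≥ |S| is satisfied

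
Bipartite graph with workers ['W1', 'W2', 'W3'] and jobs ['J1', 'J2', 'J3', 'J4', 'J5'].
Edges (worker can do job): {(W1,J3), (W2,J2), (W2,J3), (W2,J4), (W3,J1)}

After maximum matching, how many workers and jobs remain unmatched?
Unmatched: 0 workers, 2 jobs

Maximum matching size: 3
Workers: 3 total, 3 matched, 0 unmatched
Jobs: 5 total, 3 matched, 2 unmatched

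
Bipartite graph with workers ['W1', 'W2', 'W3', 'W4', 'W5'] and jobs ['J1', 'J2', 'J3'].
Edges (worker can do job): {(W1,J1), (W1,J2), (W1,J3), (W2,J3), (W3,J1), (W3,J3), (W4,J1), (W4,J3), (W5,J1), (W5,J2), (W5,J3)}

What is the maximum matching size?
Maximum matching size = 3

Maximum matching: {(W1,J2), (W3,J1), (W5,J3)}
Size: 3

This assigns 3 workers to 3 distinct jobs.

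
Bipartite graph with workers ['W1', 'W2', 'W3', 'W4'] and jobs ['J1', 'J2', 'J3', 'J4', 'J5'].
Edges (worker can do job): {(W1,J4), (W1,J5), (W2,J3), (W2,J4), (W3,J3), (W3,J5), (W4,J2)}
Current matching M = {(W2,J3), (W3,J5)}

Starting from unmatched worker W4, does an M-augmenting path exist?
Yes: W4 → J2

An M-augmenting path alternates non-matching / matching edges, starting and ending at unmatched vertices.
Path: W4 → J2
(J2 is unmatched in M, so the path is augmenting.)
Flipping edges along this path would increase |M| from 2 to 3.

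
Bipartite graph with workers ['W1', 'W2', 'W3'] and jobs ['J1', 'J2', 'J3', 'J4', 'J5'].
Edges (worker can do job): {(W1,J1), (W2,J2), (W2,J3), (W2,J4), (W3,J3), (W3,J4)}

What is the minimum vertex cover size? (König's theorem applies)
Minimum vertex cover size = 3

By König's theorem: in bipartite graphs,
min vertex cover = max matching = 3

Maximum matching has size 3, so minimum vertex cover also has size 3.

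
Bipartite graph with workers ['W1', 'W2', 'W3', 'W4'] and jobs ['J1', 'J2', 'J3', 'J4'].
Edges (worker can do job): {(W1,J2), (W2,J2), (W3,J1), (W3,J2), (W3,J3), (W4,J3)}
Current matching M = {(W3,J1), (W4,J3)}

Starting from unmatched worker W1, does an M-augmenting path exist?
Yes: W1 → J2

An M-augmenting path alternates non-matching / matching edges, starting and ending at unmatched vertices.
Path: W1 → J2
(J2 is unmatched in M, so the path is augmenting.)
Flipping edges along this path would increase |M| from 2 to 3.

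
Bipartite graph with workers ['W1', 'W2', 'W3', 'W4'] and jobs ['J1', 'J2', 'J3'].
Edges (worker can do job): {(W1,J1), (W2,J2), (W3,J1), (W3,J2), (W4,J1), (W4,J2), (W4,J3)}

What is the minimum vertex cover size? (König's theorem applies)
Minimum vertex cover size = 3

By König's theorem: in bipartite graphs,
min vertex cover = max matching = 3

Maximum matching has size 3, so minimum vertex cover also has size 3.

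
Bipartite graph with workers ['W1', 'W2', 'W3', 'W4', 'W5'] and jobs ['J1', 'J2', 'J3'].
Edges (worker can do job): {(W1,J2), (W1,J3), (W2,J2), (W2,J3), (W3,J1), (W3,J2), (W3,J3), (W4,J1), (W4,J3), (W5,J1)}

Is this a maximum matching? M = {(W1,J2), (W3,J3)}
No, size 2 is not maximum

Proposed matching has size 2.
Maximum matching size for this graph: 3.

This is NOT maximum - can be improved to size 3.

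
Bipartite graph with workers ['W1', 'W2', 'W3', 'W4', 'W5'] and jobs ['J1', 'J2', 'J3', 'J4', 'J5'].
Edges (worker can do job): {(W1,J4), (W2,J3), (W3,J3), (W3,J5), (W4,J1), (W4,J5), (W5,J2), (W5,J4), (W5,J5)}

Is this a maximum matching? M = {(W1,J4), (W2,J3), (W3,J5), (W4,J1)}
No, size 4 is not maximum

Proposed matching has size 4.
Maximum matching size for this graph: 5.

This is NOT maximum - can be improved to size 5.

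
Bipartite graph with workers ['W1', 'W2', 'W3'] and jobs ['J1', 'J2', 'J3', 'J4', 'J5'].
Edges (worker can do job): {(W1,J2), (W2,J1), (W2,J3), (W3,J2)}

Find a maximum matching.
Matching: {(W2,J3), (W3,J2)}

Maximum matching (size 2):
  W2 → J3
  W3 → J2

Each worker is assigned to at most one job, and each job to at most one worker.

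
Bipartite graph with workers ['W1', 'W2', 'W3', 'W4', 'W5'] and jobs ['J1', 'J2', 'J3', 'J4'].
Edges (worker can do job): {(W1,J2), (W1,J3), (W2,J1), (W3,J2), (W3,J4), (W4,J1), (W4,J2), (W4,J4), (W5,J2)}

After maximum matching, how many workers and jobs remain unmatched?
Unmatched: 1 workers, 0 jobs

Maximum matching size: 4
Workers: 5 total, 4 matched, 1 unmatched
Jobs: 4 total, 4 matched, 0 unmatched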